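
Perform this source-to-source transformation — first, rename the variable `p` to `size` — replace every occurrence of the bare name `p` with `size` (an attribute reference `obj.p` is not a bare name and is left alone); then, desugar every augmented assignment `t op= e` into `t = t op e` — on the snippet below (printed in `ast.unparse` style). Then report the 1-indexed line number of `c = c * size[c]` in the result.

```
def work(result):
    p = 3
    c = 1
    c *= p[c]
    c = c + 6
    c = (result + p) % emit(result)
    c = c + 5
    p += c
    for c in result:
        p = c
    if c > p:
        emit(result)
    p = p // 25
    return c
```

Transformed code:
def work(result):
    size = 3
    c = 1
    c = c * size[c]
    c = c + 6
    c = (result + size) % emit(result)
    c = c + 5
    size = size + c
    for c in result:
        size = c
    if c > size:
        emit(result)
    size = size // 25
    return c

4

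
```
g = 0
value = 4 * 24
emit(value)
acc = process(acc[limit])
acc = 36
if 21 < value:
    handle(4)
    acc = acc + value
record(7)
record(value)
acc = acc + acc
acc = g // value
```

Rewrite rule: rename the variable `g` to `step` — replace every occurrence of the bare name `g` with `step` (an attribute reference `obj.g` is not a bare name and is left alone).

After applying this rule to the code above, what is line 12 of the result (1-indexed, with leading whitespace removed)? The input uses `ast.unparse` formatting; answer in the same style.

Transformed code:
step = 0
value = 4 * 24
emit(value)
acc = process(acc[limit])
acc = 36
if 21 < value:
    handle(4)
    acc = acc + value
record(7)
record(value)
acc = acc + acc
acc = step // value

acc = step // value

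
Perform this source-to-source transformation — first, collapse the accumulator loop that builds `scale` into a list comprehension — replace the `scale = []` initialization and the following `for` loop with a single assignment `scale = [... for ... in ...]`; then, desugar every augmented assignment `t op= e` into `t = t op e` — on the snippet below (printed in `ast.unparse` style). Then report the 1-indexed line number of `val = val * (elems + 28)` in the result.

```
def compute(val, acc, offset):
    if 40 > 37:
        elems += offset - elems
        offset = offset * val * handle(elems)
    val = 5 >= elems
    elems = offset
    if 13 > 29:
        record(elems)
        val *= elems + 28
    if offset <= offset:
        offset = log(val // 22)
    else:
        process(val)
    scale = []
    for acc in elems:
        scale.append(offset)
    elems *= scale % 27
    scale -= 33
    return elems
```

9

Transformed code:
def compute(val, acc, offset):
    if 40 > 37:
        elems = elems + (offset - elems)
        offset = offset * val * handle(elems)
    val = 5 >= elems
    elems = offset
    if 13 > 29:
        record(elems)
        val = val * (elems + 28)
    if offset <= offset:
        offset = log(val // 22)
    else:
        process(val)
    scale = [offset for acc in elems]
    elems = elems * (scale % 27)
    scale = scale - 33
    return elems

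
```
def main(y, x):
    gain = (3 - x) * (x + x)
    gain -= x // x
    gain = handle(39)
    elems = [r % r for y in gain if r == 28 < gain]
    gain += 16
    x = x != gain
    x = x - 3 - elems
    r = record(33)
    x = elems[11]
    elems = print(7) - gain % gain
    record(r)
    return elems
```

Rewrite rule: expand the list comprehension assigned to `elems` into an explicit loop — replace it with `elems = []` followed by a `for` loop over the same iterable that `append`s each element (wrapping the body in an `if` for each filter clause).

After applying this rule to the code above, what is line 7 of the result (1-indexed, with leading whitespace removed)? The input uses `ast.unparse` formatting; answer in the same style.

if r == 28 < gain:

Transformed code:
def main(y, x):
    gain = (3 - x) * (x + x)
    gain -= x // x
    gain = handle(39)
    elems = []
    for y in gain:
        if r == 28 < gain:
            elems.append(r % r)
    gain += 16
    x = x != gain
    x = x - 3 - elems
    r = record(33)
    x = elems[11]
    elems = print(7) - gain % gain
    record(r)
    return elems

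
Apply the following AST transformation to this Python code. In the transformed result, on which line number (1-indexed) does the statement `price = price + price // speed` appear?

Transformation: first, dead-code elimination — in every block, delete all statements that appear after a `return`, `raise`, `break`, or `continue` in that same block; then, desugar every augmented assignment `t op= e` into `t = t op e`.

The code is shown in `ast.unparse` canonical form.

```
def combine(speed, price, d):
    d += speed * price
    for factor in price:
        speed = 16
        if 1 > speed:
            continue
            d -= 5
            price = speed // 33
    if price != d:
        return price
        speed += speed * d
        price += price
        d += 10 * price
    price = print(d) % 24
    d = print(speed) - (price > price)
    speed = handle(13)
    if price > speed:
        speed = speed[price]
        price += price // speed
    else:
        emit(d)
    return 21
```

14

Transformed code:
def combine(speed, price, d):
    d = d + speed * price
    for factor in price:
        speed = 16
        if 1 > speed:
            continue
    if price != d:
        return price
    price = print(d) % 24
    d = print(speed) - (price > price)
    speed = handle(13)
    if price > speed:
        speed = speed[price]
        price = price + price // speed
    else:
        emit(d)
    return 21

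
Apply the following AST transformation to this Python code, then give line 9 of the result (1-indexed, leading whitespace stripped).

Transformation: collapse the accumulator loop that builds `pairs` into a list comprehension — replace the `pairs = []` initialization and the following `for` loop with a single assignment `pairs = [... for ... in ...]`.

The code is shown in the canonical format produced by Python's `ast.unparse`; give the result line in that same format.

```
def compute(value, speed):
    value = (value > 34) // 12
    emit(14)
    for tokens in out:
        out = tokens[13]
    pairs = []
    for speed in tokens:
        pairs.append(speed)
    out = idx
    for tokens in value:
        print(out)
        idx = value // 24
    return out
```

print(out)

Transformed code:
def compute(value, speed):
    value = (value > 34) // 12
    emit(14)
    for tokens in out:
        out = tokens[13]
    pairs = [speed for speed in tokens]
    out = idx
    for tokens in value:
        print(out)
        idx = value // 24
    return out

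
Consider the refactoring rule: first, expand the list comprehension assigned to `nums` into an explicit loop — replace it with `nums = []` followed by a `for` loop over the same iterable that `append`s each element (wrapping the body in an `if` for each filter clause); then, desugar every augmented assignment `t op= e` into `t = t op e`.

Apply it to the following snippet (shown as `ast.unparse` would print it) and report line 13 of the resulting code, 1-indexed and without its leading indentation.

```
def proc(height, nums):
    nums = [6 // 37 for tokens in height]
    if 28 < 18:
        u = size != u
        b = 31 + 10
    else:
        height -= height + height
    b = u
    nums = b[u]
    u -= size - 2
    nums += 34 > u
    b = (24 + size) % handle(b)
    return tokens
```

Transformed code:
def proc(height, nums):
    nums = []
    for tokens in height:
        nums.append(6 // 37)
    if 28 < 18:
        u = size != u
        b = 31 + 10
    else:
        height = height - (height + height)
    b = u
    nums = b[u]
    u = u - (size - 2)
    nums = nums + (34 > u)
    b = (24 + size) % handle(b)
    return tokens

nums = nums + (34 > u)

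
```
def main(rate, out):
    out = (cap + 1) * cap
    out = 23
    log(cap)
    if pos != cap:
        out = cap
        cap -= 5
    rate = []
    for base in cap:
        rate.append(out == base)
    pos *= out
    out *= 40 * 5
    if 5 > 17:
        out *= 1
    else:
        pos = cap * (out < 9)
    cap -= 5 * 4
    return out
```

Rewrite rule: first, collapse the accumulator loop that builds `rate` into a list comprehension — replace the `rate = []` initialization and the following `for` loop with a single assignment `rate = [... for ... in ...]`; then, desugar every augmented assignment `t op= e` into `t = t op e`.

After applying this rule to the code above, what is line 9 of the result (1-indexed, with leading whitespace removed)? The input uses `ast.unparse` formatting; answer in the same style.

pos = pos * out

Transformed code:
def main(rate, out):
    out = (cap + 1) * cap
    out = 23
    log(cap)
    if pos != cap:
        out = cap
        cap = cap - 5
    rate = [out == base for base in cap]
    pos = pos * out
    out = out * (40 * 5)
    if 5 > 17:
        out = out * 1
    else:
        pos = cap * (out < 9)
    cap = cap - 5 * 4
    return out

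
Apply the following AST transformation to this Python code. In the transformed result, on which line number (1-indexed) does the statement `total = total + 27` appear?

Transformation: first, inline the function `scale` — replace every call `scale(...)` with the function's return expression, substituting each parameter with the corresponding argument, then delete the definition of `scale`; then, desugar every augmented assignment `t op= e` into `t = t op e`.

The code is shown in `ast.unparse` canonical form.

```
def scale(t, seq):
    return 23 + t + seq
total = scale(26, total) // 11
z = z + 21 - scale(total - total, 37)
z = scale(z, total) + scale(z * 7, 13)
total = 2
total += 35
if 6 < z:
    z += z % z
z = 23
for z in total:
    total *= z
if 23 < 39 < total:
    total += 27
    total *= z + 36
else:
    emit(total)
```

Transformed code:
total = (23 + 26 + total) // 11
z = z + 21 - (23 + (total - total) + 37)
z = 23 + z + total + (23 + z * 7 + 13)
total = 2
total = total + 35
if 6 < z:
    z = z + z % z
z = 23
for z in total:
    total = total * z
if 23 < 39 < total:
    total = total + 27
    total = total * (z + 36)
else:
    emit(total)

12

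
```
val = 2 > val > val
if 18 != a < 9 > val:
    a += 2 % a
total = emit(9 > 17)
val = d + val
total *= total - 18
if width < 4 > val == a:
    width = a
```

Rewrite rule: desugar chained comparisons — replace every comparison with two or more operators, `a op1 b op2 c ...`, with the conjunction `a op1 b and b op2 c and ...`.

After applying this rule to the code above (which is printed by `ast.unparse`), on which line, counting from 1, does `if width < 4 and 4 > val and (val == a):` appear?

7

Transformed code:
val = 2 > val and val > val
if 18 != a and a < 9 and (9 > val):
    a += 2 % a
total = emit(9 > 17)
val = d + val
total *= total - 18
if width < 4 and 4 > val and (val == a):
    width = a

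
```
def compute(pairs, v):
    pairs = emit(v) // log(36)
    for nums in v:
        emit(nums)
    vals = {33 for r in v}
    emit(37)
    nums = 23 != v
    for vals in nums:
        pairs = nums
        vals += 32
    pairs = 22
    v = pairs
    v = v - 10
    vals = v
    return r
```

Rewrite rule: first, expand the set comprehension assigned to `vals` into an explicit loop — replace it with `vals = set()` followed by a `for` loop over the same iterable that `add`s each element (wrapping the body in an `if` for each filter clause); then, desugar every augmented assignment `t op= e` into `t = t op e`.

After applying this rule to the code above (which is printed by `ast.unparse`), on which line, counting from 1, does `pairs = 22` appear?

Transformed code:
def compute(pairs, v):
    pairs = emit(v) // log(36)
    for nums in v:
        emit(nums)
    vals = set()
    for r in v:
        vals.add(33)
    emit(37)
    nums = 23 != v
    for vals in nums:
        pairs = nums
        vals = vals + 32
    pairs = 22
    v = pairs
    v = v - 10
    vals = v
    return r

13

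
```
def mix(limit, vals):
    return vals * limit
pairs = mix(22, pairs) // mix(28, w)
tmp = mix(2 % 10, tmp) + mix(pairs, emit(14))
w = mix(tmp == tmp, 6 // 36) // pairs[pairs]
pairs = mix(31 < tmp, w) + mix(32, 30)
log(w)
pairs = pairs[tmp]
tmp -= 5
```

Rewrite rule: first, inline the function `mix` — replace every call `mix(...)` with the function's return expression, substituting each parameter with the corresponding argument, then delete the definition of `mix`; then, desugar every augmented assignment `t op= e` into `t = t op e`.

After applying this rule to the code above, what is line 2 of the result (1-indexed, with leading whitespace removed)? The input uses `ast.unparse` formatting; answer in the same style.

tmp = tmp * (2 % 10) + emit(14) * pairs

Transformed code:
pairs = pairs * 22 // (w * 28)
tmp = tmp * (2 % 10) + emit(14) * pairs
w = 6 // 36 * (tmp == tmp) // pairs[pairs]
pairs = w * (31 < tmp) + 30 * 32
log(w)
pairs = pairs[tmp]
tmp = tmp - 5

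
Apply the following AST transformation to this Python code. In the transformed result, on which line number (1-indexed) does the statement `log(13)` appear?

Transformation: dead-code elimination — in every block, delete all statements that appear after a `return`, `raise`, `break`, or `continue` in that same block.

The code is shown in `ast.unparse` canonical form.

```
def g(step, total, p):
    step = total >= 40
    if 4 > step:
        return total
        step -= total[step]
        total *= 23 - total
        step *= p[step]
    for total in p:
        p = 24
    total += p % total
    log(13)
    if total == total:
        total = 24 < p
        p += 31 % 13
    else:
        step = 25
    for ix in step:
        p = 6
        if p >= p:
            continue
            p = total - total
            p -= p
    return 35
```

8

Transformed code:
def g(step, total, p):
    step = total >= 40
    if 4 > step:
        return total
    for total in p:
        p = 24
    total += p % total
    log(13)
    if total == total:
        total = 24 < p
        p += 31 % 13
    else:
        step = 25
    for ix in step:
        p = 6
        if p >= p:
            continue
    return 35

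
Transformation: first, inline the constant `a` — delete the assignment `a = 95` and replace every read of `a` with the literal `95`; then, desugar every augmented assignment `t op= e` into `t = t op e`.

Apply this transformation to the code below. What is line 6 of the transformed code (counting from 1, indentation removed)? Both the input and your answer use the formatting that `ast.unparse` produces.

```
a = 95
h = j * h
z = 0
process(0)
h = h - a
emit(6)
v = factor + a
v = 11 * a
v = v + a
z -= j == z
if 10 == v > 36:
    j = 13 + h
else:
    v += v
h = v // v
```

Transformed code:
h = j * h
z = 0
process(0)
h = h - 95
emit(6)
v = factor + 95
v = 11 * 95
v = v + 95
z = z - (j == z)
if 10 == v > 36:
    j = 13 + h
else:
    v = v + v
h = v // v

v = factor + 95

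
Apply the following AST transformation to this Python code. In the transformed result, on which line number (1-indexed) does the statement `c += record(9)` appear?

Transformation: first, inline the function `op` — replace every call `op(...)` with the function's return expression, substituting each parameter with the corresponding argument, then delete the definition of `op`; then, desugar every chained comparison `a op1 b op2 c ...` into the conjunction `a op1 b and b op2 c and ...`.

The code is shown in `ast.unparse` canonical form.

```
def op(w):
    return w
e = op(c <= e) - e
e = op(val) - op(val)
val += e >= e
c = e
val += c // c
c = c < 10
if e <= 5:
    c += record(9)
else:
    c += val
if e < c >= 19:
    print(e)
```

8

Transformed code:
e = (c <= e) - e
e = val - val
val += e >= e
c = e
val += c // c
c = c < 10
if e <= 5:
    c += record(9)
else:
    c += val
if e < c and c >= 19:
    print(e)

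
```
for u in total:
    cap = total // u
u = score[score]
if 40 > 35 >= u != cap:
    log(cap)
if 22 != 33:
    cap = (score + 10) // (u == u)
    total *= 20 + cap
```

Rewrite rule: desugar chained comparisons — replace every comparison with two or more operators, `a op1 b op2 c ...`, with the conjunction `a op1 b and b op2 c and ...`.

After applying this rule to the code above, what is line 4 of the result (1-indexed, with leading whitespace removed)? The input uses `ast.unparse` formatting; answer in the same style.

if 40 > 35 and 35 >= u and (u != cap):

Transformed code:
for u in total:
    cap = total // u
u = score[score]
if 40 > 35 and 35 >= u and (u != cap):
    log(cap)
if 22 != 33:
    cap = (score + 10) // (u == u)
    total *= 20 + cap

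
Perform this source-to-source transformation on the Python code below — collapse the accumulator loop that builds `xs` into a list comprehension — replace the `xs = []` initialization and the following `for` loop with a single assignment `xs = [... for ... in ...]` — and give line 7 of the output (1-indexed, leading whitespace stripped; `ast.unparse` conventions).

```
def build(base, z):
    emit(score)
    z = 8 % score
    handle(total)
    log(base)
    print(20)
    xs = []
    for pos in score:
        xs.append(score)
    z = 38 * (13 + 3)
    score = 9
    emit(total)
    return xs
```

xs = [score for pos in score]

Transformed code:
def build(base, z):
    emit(score)
    z = 8 % score
    handle(total)
    log(base)
    print(20)
    xs = [score for pos in score]
    z = 38 * (13 + 3)
    score = 9
    emit(total)
    return xs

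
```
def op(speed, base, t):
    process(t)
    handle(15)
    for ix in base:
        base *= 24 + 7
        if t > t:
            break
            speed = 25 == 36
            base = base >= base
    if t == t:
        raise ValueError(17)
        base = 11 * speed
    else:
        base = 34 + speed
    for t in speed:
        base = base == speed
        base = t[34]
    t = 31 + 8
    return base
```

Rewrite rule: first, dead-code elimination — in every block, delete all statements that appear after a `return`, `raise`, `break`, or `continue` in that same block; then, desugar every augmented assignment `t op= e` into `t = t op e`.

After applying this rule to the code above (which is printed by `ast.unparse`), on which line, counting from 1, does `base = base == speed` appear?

13

Transformed code:
def op(speed, base, t):
    process(t)
    handle(15)
    for ix in base:
        base = base * (24 + 7)
        if t > t:
            break
    if t == t:
        raise ValueError(17)
    else:
        base = 34 + speed
    for t in speed:
        base = base == speed
        base = t[34]
    t = 31 + 8
    return base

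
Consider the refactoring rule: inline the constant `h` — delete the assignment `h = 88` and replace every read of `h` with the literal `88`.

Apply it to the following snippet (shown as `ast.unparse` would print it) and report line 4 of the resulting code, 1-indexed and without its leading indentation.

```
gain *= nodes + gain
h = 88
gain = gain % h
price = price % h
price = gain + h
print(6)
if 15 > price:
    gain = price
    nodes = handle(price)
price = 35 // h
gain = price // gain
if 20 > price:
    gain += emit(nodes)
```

Transformed code:
gain *= nodes + gain
gain = gain % 88
price = price % 88
price = gain + 88
print(6)
if 15 > price:
    gain = price
    nodes = handle(price)
price = 35 // 88
gain = price // gain
if 20 > price:
    gain += emit(nodes)

price = gain + 88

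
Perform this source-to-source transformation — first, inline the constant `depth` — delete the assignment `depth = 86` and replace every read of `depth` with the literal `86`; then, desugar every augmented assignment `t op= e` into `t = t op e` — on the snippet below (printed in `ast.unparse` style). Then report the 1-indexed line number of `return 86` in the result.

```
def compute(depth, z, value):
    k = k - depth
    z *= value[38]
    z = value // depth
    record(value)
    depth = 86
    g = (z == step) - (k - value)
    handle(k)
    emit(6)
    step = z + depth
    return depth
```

10

Transformed code:
def compute(depth, z, value):
    k = k - 86
    z = z * value[38]
    z = value // 86
    record(value)
    g = (z == step) - (k - value)
    handle(k)
    emit(6)
    step = z + 86
    return 86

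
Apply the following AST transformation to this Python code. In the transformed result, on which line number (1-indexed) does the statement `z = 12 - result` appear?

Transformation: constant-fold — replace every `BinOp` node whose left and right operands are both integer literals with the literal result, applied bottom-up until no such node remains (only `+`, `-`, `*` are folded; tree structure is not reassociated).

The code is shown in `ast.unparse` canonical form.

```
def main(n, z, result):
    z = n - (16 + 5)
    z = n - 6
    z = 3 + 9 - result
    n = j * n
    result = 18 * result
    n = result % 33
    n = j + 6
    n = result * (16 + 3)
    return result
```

Transformed code:
def main(n, z, result):
    z = n - 21
    z = n - 6
    z = 12 - result
    n = j * n
    result = 18 * result
    n = result % 33
    n = j + 6
    n = result * 19
    return result

4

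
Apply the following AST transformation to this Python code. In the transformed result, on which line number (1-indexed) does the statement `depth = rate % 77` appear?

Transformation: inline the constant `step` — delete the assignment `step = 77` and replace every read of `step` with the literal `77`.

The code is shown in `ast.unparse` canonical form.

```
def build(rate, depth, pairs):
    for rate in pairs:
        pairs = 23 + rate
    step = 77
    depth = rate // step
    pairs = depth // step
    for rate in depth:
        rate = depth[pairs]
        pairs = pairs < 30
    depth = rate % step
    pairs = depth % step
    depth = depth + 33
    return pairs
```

Transformed code:
def build(rate, depth, pairs):
    for rate in pairs:
        pairs = 23 + rate
    depth = rate // 77
    pairs = depth // 77
    for rate in depth:
        rate = depth[pairs]
        pairs = pairs < 30
    depth = rate % 77
    pairs = depth % 77
    depth = depth + 33
    return pairs

9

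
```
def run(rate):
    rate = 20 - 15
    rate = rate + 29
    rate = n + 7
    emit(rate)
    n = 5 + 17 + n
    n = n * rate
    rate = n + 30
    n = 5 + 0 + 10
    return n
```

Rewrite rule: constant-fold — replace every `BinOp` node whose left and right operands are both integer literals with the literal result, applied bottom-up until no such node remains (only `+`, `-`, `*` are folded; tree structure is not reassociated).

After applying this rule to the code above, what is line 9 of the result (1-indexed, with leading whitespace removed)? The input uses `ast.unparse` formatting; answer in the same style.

n = 15

Transformed code:
def run(rate):
    rate = 5
    rate = rate + 29
    rate = n + 7
    emit(rate)
    n = 22 + n
    n = n * rate
    rate = n + 30
    n = 15
    return n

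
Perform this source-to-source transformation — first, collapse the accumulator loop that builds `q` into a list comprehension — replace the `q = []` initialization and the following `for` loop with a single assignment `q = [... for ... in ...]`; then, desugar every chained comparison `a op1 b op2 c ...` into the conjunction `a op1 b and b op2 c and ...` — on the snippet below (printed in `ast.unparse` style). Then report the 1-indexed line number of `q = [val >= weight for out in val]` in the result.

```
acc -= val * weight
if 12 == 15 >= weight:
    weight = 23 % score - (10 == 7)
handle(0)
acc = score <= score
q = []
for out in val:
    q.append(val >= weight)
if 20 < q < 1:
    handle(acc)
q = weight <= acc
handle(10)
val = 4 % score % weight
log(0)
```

6

Transformed code:
acc -= val * weight
if 12 == 15 and 15 >= weight:
    weight = 23 % score - (10 == 7)
handle(0)
acc = score <= score
q = [val >= weight for out in val]
if 20 < q and q < 1:
    handle(acc)
q = weight <= acc
handle(10)
val = 4 % score % weight
log(0)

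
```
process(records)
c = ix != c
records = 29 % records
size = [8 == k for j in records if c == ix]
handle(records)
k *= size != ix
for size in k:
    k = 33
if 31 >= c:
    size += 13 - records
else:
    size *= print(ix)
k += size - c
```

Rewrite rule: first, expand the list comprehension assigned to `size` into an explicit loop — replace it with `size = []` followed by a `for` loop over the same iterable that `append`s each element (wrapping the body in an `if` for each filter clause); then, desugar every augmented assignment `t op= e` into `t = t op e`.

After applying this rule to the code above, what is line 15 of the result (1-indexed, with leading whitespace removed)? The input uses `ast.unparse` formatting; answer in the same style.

size = size * print(ix)

Transformed code:
process(records)
c = ix != c
records = 29 % records
size = []
for j in records:
    if c == ix:
        size.append(8 == k)
handle(records)
k = k * (size != ix)
for size in k:
    k = 33
if 31 >= c:
    size = size + (13 - records)
else:
    size = size * print(ix)
k = k + (size - c)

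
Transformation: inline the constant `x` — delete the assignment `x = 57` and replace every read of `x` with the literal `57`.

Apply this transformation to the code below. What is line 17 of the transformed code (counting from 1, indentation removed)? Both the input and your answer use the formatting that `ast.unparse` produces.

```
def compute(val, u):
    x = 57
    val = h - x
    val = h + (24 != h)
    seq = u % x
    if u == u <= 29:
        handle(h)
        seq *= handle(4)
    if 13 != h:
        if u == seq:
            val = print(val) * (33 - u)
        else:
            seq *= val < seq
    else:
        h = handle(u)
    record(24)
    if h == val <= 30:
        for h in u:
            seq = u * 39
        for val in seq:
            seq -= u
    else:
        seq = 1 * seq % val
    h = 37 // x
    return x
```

for h in u:

Transformed code:
def compute(val, u):
    val = h - 57
    val = h + (24 != h)
    seq = u % 57
    if u == u <= 29:
        handle(h)
        seq *= handle(4)
    if 13 != h:
        if u == seq:
            val = print(val) * (33 - u)
        else:
            seq *= val < seq
    else:
        h = handle(u)
    record(24)
    if h == val <= 30:
        for h in u:
            seq = u * 39
        for val in seq:
            seq -= u
    else:
        seq = 1 * seq % val
    h = 37 // 57
    return 57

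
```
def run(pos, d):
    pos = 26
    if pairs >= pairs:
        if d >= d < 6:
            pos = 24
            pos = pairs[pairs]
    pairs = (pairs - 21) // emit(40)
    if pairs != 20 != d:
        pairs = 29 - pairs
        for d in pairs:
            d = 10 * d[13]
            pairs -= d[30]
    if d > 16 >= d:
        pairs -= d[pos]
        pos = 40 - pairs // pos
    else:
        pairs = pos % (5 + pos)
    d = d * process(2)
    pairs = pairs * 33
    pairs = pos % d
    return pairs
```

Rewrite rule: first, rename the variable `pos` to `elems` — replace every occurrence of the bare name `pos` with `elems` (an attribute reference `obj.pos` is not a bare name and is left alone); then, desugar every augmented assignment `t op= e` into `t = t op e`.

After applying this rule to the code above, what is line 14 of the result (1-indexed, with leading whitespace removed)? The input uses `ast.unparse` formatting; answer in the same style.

pairs = pairs - d[elems]

Transformed code:
def run(elems, d):
    elems = 26
    if pairs >= pairs:
        if d >= d < 6:
            elems = 24
            elems = pairs[pairs]
    pairs = (pairs - 21) // emit(40)
    if pairs != 20 != d:
        pairs = 29 - pairs
        for d in pairs:
            d = 10 * d[13]
            pairs = pairs - d[30]
    if d > 16 >= d:
        pairs = pairs - d[elems]
        elems = 40 - pairs // elems
    else:
        pairs = elems % (5 + elems)
    d = d * process(2)
    pairs = pairs * 33
    pairs = elems % d
    return pairs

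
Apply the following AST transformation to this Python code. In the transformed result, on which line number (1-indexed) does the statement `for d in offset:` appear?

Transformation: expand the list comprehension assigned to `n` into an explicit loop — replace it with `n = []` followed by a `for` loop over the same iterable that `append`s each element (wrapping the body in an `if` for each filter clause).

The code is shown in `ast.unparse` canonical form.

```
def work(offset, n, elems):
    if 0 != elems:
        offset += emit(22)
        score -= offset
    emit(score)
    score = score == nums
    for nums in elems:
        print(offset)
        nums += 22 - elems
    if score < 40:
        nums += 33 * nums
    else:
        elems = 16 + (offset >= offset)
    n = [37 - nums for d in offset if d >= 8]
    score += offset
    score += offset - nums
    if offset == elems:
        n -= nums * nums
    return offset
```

15

Transformed code:
def work(offset, n, elems):
    if 0 != elems:
        offset += emit(22)
        score -= offset
    emit(score)
    score = score == nums
    for nums in elems:
        print(offset)
        nums += 22 - elems
    if score < 40:
        nums += 33 * nums
    else:
        elems = 16 + (offset >= offset)
    n = []
    for d in offset:
        if d >= 8:
            n.append(37 - nums)
    score += offset
    score += offset - nums
    if offset == elems:
        n -= nums * nums
    return offset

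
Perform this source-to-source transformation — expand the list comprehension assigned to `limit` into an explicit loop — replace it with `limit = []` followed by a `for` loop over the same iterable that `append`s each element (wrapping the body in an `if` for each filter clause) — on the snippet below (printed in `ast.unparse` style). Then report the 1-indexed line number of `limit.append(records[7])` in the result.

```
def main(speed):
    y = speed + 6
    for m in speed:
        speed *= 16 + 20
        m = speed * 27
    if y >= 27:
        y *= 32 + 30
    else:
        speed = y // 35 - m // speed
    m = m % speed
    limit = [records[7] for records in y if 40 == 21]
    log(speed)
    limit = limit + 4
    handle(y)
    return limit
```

Transformed code:
def main(speed):
    y = speed + 6
    for m in speed:
        speed *= 16 + 20
        m = speed * 27
    if y >= 27:
        y *= 32 + 30
    else:
        speed = y // 35 - m // speed
    m = m % speed
    limit = []
    for records in y:
        if 40 == 21:
            limit.append(records[7])
    log(speed)
    limit = limit + 4
    handle(y)
    return limit

14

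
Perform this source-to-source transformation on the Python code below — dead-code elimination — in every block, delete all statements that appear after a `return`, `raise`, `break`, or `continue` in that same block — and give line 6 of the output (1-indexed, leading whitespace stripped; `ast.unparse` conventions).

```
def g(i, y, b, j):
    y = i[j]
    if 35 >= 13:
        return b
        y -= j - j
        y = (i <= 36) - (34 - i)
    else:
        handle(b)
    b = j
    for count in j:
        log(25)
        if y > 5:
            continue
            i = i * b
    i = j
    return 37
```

handle(b)

Transformed code:
def g(i, y, b, j):
    y = i[j]
    if 35 >= 13:
        return b
    else:
        handle(b)
    b = j
    for count in j:
        log(25)
        if y > 5:
            continue
    i = j
    return 37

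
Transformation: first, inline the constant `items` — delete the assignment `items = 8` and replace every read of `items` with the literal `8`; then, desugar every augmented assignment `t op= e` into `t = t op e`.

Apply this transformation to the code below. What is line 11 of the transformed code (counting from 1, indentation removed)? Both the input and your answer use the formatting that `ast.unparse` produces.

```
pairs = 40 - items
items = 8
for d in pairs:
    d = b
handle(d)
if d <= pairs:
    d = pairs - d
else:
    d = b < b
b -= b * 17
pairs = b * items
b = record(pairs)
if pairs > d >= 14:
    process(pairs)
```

b = record(pairs)

Transformed code:
pairs = 40 - 8
for d in pairs:
    d = b
handle(d)
if d <= pairs:
    d = pairs - d
else:
    d = b < b
b = b - b * 17
pairs = b * 8
b = record(pairs)
if pairs > d >= 14:
    process(pairs)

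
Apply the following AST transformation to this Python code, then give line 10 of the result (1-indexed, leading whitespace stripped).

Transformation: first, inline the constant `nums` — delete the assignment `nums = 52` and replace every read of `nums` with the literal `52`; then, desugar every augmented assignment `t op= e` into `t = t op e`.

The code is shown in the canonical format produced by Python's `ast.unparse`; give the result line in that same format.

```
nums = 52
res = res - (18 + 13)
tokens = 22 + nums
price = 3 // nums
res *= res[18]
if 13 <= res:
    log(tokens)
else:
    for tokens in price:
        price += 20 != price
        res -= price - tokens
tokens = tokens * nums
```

res = res - (price - tokens)

Transformed code:
res = res - (18 + 13)
tokens = 22 + 52
price = 3 // 52
res = res * res[18]
if 13 <= res:
    log(tokens)
else:
    for tokens in price:
        price = price + (20 != price)
        res = res - (price - tokens)
tokens = tokens * 52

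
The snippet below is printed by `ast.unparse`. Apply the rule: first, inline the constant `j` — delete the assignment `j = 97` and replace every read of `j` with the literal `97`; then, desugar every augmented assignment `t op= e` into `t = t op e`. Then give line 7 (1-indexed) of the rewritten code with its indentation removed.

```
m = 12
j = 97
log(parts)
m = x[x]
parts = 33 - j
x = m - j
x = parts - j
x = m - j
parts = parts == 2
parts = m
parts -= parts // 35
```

x = m - 97

Transformed code:
m = 12
log(parts)
m = x[x]
parts = 33 - 97
x = m - 97
x = parts - 97
x = m - 97
parts = parts == 2
parts = m
parts = parts - parts // 35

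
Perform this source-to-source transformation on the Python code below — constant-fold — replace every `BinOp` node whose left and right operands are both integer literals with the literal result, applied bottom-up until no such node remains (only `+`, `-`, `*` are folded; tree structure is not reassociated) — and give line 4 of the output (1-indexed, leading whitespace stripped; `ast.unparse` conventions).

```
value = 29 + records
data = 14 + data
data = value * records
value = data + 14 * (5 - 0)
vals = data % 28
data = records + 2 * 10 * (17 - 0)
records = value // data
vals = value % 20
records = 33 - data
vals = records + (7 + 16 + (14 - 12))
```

value = data + 70

Transformed code:
value = 29 + records
data = 14 + data
data = value * records
value = data + 70
vals = data % 28
data = records + 340
records = value // data
vals = value % 20
records = 33 - data
vals = records + 25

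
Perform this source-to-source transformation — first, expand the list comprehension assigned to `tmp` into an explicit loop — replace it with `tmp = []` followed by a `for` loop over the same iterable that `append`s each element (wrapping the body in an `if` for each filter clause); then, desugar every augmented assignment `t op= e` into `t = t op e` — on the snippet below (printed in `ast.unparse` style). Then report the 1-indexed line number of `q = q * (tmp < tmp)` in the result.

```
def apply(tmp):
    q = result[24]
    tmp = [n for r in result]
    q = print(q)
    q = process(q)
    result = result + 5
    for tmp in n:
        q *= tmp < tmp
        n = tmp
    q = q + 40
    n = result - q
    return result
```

10

Transformed code:
def apply(tmp):
    q = result[24]
    tmp = []
    for r in result:
        tmp.append(n)
    q = print(q)
    q = process(q)
    result = result + 5
    for tmp in n:
        q = q * (tmp < tmp)
        n = tmp
    q = q + 40
    n = result - q
    return result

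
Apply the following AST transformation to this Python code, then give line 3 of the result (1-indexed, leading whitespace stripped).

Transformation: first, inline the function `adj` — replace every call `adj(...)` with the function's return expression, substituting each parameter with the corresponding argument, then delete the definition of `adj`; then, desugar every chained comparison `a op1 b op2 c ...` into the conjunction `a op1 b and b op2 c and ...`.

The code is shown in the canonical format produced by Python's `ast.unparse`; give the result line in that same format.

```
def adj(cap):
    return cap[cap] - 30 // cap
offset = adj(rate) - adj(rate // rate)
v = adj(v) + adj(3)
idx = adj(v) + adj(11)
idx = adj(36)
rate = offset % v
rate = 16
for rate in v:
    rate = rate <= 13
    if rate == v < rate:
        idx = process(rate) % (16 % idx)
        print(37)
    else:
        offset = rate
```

idx = v[v] - 30 // v + (11[11] - 30 // 11)

Transformed code:
offset = rate[rate] - 30 // rate - ((rate // rate)[rate // rate] - 30 // (rate // rate))
v = v[v] - 30 // v + (3[3] - 30 // 3)
idx = v[v] - 30 // v + (11[11] - 30 // 11)
idx = 36[36] - 30 // 36
rate = offset % v
rate = 16
for rate in v:
    rate = rate <= 13
    if rate == v and v < rate:
        idx = process(rate) % (16 % idx)
        print(37)
    else:
        offset = rate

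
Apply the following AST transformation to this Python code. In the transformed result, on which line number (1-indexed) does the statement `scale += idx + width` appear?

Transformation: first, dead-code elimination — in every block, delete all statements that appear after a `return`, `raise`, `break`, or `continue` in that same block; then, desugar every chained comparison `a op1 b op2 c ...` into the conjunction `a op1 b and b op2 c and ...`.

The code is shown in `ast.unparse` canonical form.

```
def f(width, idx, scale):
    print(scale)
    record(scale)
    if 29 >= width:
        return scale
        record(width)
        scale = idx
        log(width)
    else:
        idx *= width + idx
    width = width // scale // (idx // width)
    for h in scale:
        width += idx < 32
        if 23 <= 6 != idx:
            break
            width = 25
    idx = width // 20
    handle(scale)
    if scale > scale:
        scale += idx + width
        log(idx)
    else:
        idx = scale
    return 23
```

16

Transformed code:
def f(width, idx, scale):
    print(scale)
    record(scale)
    if 29 >= width:
        return scale
    else:
        idx *= width + idx
    width = width // scale // (idx // width)
    for h in scale:
        width += idx < 32
        if 23 <= 6 and 6 != idx:
            break
    idx = width // 20
    handle(scale)
    if scale > scale:
        scale += idx + width
        log(idx)
    else:
        idx = scale
    return 23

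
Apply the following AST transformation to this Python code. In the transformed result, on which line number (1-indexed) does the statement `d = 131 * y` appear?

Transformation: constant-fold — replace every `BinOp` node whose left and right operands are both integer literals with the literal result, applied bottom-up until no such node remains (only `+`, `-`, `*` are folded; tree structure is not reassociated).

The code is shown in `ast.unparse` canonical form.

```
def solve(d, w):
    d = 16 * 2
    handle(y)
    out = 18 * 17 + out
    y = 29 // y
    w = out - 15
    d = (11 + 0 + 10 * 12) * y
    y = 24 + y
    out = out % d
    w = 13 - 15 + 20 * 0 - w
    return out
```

7

Transformed code:
def solve(d, w):
    d = 32
    handle(y)
    out = 306 + out
    y = 29 // y
    w = out - 15
    d = 131 * y
    y = 24 + y
    out = out % d
    w = -2 - w
    return out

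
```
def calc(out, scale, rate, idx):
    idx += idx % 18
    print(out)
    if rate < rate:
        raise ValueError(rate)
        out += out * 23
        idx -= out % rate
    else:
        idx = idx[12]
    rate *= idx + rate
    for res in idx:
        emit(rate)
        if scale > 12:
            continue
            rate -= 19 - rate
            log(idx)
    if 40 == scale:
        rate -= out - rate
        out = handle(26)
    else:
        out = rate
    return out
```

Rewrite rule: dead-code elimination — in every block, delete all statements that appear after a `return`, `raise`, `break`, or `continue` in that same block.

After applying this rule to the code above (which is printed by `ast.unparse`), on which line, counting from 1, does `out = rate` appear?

Transformed code:
def calc(out, scale, rate, idx):
    idx += idx % 18
    print(out)
    if rate < rate:
        raise ValueError(rate)
    else:
        idx = idx[12]
    rate *= idx + rate
    for res in idx:
        emit(rate)
        if scale > 12:
            continue
    if 40 == scale:
        rate -= out - rate
        out = handle(26)
    else:
        out = rate
    return out

17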